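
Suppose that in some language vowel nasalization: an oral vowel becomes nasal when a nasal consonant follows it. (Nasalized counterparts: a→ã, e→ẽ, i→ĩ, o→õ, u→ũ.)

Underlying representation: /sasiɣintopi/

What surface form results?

[sasiɣĩntopi]

/i/ before nasal /n/ → [ĩ]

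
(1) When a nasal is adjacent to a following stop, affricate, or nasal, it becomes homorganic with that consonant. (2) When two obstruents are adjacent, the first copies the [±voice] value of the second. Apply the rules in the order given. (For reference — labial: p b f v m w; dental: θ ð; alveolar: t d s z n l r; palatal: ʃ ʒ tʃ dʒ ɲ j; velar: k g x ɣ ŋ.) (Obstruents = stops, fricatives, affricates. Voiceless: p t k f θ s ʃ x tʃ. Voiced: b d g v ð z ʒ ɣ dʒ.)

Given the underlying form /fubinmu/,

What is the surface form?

Rule 1: /n/ before /m/ (labial) → [m]
After rule 1: fubimmu
Rule 2: no segment meets the rule's conditions; no change.

[fubimmu]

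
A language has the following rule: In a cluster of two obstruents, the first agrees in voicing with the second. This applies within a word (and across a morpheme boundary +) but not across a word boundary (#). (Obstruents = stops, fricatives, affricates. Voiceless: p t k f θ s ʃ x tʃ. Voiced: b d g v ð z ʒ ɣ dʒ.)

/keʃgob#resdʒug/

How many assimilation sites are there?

2

/ʃ/ before /g/ (voiced) → [ʒ]
/s/ before /dʒ/ (voiced) → [z]
2 segments change.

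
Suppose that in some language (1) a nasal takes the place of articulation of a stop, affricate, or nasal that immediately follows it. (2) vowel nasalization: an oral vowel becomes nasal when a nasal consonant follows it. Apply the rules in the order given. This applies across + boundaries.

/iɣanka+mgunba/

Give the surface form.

[iɣãŋkã+ŋgũmba]

Rule 1: /n/ before /k/ (velar) → [ŋ]
Rule 1: /m/ before /g/ (velar) → [ŋ]
Rule 1: /n/ before /b/ (labial) → [m]
After rule 1: iɣaŋka+ŋgumba
Rule 2: /a/ before nasal /ŋ/ → [ã]
Rule 2: /a/ before nasal /ŋ/ → [ã]
Rule 2: /u/ before nasal /m/ → [ũ]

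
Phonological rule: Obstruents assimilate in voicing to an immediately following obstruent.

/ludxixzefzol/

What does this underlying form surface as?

[lutxiɣzevzol]

/d/ before /x/ (voiceless) → [t]
/x/ before /z/ (voiced) → [ɣ]
/f/ before /z/ (voiced) → [v]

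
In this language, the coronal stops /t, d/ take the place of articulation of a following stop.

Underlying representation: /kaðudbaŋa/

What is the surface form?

/d/ before /b/ (labial) → [b]

[kaðubbaŋa]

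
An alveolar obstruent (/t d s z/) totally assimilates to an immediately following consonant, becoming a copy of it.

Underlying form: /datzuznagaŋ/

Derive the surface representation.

[dazzunnagaŋ]

/t/ before /z/ → [z] (total assimilation)
/z/ before /n/ → [n] (total assimilation)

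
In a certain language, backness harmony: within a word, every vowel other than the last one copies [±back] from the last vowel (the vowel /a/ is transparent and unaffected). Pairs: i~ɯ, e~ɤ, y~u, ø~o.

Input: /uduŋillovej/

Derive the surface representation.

/u/ harmonizes with /e/ ([-back]) → [y]
/u/ harmonizes with /e/ ([-back]) → [y]
/o/ harmonizes with /e/ ([-back]) → [ø]

[ydyŋilløvej]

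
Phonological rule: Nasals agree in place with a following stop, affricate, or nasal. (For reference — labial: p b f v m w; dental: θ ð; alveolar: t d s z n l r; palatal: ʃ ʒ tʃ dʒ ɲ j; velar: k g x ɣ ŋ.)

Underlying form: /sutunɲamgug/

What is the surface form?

[sutuɲɲaŋgug]

/n/ before /ɲ/ (palatal) → [ɲ]
/m/ before /g/ (velar) → [ŋ]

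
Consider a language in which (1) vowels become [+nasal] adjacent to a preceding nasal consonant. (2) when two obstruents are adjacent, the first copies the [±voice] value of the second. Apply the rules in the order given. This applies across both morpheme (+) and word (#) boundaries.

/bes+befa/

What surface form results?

[bez+befa]

Rule 1: no segment meets the rule's conditions; no change.
After rule 1: bes+befa
Rule 2: /s/ before /b/ (voiced) → [z]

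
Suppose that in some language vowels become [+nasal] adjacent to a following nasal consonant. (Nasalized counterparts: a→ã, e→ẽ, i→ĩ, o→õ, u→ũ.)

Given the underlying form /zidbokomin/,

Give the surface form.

/o/ before nasal /m/ → [õ]
/i/ before nasal /n/ → [ĩ]

[zidbokõmĩn]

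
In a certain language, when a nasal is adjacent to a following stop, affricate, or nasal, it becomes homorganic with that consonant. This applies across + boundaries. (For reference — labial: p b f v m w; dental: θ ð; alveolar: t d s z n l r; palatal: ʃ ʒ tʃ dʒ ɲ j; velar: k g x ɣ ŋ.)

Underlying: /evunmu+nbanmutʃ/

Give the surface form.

[evummu+mbammutʃ]

/n/ before /m/ (labial) → [m]
/n/ before /b/ (labial) → [m]
/n/ before /m/ (labial) → [m]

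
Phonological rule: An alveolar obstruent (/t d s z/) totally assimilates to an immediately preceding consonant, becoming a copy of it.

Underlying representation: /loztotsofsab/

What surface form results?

[lozzottoffab]

/t/ after /z/ → [z] (total assimilation)
/s/ after /t/ → [t] (total assimilation)
/s/ after /f/ → [f] (total assimilation)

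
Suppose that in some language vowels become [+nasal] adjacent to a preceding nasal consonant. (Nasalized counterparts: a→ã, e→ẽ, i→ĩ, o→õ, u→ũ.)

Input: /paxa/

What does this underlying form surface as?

no segment meets the rule's conditions; no change.

[paxa]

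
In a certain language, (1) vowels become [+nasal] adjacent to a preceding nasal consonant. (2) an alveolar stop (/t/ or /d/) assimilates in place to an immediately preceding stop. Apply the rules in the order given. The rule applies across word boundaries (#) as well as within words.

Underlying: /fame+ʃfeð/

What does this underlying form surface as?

[famẽ+ʃfeð]

Rule 1: /e/ after nasal /m/ → [ẽ]
After rule 1: famẽ+ʃfeð
Rule 2: no segment meets the rule's conditions; no change.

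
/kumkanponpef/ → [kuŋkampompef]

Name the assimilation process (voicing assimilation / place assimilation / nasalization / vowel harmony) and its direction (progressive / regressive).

/m/→[ŋ] /n/→[m] /n/→[m].
Each target copies a feature from the following segment, so the direction is regressive.

place assimilation, regressive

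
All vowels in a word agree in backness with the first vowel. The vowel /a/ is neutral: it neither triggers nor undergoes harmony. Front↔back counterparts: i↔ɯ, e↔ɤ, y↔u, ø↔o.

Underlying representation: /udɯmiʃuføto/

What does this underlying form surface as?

/i/ harmonizes with /u/ ([+back]) → [ɯ]
/ø/ harmonizes with /u/ ([+back]) → [o]

[udɯmɯʃufoto]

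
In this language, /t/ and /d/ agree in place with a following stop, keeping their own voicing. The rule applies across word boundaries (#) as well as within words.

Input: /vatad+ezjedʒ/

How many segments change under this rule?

0

No segment meets the rule's conditions.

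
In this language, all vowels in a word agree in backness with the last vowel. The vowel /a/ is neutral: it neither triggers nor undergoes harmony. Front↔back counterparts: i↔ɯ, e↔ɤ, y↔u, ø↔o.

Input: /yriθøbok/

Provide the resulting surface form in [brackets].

[urɯθobok]

/y/ harmonizes with /o/ ([+back]) → [u]
/i/ harmonizes with /o/ ([+back]) → [ɯ]
/ø/ harmonizes with /o/ ([+back]) → [o]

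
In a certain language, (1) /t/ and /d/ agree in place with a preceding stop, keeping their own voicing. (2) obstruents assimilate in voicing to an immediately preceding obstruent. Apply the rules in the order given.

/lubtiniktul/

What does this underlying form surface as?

Rule 1: /t/ after /b/ (labial) → [p]
Rule 1: /t/ after /k/ (velar) → [k]
After rule 1: lubpinikkul
Rule 2: /p/ after /b/ (voiced) → [b]

[lubbinikkul]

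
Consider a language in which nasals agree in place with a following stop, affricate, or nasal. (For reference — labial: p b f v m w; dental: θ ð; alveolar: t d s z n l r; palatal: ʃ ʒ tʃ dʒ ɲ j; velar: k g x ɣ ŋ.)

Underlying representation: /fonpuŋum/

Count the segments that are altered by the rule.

/n/ before /p/ (labial) → [m]
1 segment changes.

1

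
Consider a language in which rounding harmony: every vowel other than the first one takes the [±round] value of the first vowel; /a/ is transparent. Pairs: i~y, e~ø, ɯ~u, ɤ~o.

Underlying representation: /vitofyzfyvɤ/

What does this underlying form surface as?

[vitɤfizfivɤ]

/o/ harmonizes with /i/ ([-round]) → [ɤ]
/y/ harmonizes with /i/ ([-round]) → [i]
/y/ harmonizes with /i/ ([-round]) → [i]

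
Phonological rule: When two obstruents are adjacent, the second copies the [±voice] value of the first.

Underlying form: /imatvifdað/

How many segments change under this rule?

2

/v/ after /t/ (voiceless) → [f]
/d/ after /f/ (voiceless) → [t]
2 segments change.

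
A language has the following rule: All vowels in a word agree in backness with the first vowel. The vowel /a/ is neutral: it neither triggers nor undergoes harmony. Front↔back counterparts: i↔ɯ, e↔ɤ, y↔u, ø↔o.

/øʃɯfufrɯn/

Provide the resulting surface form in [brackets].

[øʃifyfrin]

/ɯ/ harmonizes with /ø/ ([-back]) → [i]
/u/ harmonizes with /ø/ ([-back]) → [y]
/ɯ/ harmonizes with /ø/ ([-back]) → [i]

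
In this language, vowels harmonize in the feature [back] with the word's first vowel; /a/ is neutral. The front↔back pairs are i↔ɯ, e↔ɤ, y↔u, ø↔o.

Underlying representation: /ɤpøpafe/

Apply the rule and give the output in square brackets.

/ø/ harmonizes with /ɤ/ ([+back]) → [o]
/e/ harmonizes with /ɤ/ ([+back]) → [ɤ]

[ɤpopafɤ]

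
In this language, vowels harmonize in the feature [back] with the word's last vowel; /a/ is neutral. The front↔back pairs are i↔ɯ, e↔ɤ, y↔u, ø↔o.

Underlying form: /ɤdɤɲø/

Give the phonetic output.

/ɤ/ harmonizes with /ø/ ([-back]) → [e]
/ɤ/ harmonizes with /ø/ ([-back]) → [e]

[edeɲø]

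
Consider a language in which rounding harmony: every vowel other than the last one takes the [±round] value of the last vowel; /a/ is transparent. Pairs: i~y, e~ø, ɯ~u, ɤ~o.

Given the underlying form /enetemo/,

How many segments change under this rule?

/e/ harmonizes with /o/ ([+round]) → [ø]
/e/ harmonizes with /o/ ([+round]) → [ø]
/e/ harmonizes with /o/ ([+round]) → [ø]
3 segments change.

3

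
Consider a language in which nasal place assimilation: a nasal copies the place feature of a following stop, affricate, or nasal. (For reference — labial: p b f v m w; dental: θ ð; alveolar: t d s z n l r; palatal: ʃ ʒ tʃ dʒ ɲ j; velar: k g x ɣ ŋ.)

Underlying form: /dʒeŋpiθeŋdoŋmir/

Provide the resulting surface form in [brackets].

[dʒempiθendommir]

/ŋ/ before /p/ (labial) → [m]
/ŋ/ before /d/ (alveolar) → [n]
/ŋ/ before /m/ (labial) → [m]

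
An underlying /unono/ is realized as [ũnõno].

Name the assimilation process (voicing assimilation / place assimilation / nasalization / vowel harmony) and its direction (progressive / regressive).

nasalization, regressive

/u/→[ũ] /o/→[õ].
Each target copies a feature from the following segment, so the direction is regressive.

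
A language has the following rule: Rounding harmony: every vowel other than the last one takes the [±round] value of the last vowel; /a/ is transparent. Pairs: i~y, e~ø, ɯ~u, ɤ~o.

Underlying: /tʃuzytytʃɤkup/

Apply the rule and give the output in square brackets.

/ɤ/ harmonizes with /u/ ([+round]) → [o]

[tʃuzytytʃokup]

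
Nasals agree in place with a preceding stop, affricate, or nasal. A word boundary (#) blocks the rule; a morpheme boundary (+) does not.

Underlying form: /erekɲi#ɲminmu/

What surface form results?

/ɲ/ after /k/ (velar) → [ŋ]
/m/ after /ɲ/ (palatal) → [ɲ]
/m/ after /n/ (alveolar) → [n]

[erekŋi#ɲɲinnu]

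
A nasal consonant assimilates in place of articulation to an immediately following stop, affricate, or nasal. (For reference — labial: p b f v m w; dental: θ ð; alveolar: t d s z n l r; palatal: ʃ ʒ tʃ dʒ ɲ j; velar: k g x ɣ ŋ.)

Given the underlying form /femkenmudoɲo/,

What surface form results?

/m/ before /k/ (velar) → [ŋ]
/n/ before /m/ (labial) → [m]

[feŋkemmudoɲo]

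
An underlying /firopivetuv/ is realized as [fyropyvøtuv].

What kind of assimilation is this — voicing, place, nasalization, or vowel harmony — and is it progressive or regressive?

/i/→[y] /i/→[y] /e/→[ø].
Vowels agree with the last vowel, so the harmony is regressive.

vowel harmony, regressive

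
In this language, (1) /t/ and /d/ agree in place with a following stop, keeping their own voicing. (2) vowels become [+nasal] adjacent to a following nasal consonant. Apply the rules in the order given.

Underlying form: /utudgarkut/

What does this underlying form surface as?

Rule 1: /d/ before /g/ (velar) → [g]
After rule 1: utuggarkut
Rule 2: no segment meets the rule's conditions; no change.

[utuggarkut]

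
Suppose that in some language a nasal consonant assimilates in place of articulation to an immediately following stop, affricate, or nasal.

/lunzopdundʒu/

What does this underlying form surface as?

[lunzopduɲdʒu]

/n/ before /dʒ/ (palatal) → [ɲ]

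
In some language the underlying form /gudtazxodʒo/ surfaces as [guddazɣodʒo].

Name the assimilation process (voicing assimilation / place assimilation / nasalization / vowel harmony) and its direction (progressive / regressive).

voicing assimilation, progressive

/t/→[d] /x/→[ɣ].
Each target copies a feature from the preceding segment, so the direction is progressive.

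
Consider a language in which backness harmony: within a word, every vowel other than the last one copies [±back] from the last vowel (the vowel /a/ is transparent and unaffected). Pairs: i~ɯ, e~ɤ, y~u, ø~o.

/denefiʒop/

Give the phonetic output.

/e/ harmonizes with /o/ ([+back]) → [ɤ]
/e/ harmonizes with /o/ ([+back]) → [ɤ]
/i/ harmonizes with /o/ ([+back]) → [ɯ]

[dɤnɤfɯʒop]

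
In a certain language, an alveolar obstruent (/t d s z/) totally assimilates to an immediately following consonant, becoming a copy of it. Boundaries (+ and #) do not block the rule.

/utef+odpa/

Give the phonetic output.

/d/ before /p/ → [p] (total assimilation)

[utef+oppa]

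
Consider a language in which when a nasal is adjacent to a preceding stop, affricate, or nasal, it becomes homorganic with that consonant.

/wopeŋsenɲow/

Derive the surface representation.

[wopeŋsennow]

/ɲ/ after /n/ (alveolar) → [n]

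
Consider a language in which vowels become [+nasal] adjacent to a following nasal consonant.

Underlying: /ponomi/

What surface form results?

/o/ before nasal /n/ → [õ]
/o/ before nasal /m/ → [õ]

[põnõmi]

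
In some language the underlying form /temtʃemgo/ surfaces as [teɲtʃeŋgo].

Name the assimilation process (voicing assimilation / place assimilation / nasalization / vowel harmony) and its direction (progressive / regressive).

place assimilation, regressive

/m/→[ɲ] /m/→[ŋ].
Each target copies a feature from the following segment, so the direction is regressive.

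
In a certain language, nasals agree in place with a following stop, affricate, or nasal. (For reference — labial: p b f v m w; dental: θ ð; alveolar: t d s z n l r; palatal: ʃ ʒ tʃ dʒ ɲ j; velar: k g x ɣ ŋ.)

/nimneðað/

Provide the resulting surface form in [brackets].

[ninneðað]

/m/ before /n/ (alveolar) → [n]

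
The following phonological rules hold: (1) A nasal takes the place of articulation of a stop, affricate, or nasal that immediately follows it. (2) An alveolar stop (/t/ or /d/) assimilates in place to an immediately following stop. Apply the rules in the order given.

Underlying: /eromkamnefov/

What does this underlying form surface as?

[eroŋkannefov]

Rule 1: /m/ before /k/ (velar) → [ŋ]
Rule 1: /m/ before /n/ (alveolar) → [n]
After rule 1: eroŋkannefov
Rule 2: no segment meets the rule's conditions; no change.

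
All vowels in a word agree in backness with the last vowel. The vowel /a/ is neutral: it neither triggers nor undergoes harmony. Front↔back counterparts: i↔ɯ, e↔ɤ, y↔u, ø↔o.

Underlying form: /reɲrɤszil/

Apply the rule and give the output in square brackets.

/ɤ/ harmonizes with /i/ ([-back]) → [e]

[reɲreszil]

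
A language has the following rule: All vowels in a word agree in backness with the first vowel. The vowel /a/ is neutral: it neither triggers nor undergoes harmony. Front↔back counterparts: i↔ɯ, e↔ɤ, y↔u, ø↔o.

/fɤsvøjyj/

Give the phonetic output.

[fɤsvojuj]

/ø/ harmonizes with /ɤ/ ([+back]) → [o]
/y/ harmonizes with /ɤ/ ([+back]) → [u]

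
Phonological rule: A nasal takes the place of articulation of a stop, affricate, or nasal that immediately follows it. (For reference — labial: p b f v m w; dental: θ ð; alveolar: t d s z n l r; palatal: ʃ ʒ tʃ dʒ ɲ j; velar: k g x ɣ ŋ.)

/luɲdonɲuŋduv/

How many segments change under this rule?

/ɲ/ before /d/ (alveolar) → [n]
/n/ before /ɲ/ (palatal) → [ɲ]
/ŋ/ before /d/ (alveolar) → [n]
3 segments change.

3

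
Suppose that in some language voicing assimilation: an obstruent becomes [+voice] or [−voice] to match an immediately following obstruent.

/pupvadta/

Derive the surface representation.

/p/ before /v/ (voiced) → [b]
/d/ before /t/ (voiceless) → [t]

[pubvatta]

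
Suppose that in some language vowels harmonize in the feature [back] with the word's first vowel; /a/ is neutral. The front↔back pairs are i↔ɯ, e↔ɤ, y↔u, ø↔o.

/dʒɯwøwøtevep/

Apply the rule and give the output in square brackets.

[dʒɯwowotɤvɤp]

/ø/ harmonizes with /ɯ/ ([+back]) → [o]
/ø/ harmonizes with /ɯ/ ([+back]) → [o]
/e/ harmonizes with /ɯ/ ([+back]) → [ɤ]
/e/ harmonizes with /ɯ/ ([+back]) → [ɤ]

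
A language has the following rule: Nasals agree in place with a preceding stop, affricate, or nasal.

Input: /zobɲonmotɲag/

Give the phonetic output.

[zobmonnotnag]

/ɲ/ after /b/ (labial) → [m]
/m/ after /n/ (alveolar) → [n]
/ɲ/ after /t/ (alveolar) → [n]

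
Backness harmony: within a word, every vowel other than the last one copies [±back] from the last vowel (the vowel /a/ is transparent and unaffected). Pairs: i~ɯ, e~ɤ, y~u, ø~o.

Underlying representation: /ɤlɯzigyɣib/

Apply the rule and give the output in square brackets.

/ɤ/ harmonizes with /i/ ([-back]) → [e]
/ɯ/ harmonizes with /i/ ([-back]) → [i]

[elizigyɣib]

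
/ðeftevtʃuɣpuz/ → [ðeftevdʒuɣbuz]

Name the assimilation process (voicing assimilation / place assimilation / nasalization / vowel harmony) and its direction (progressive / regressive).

voicing assimilation, progressive

/tʃ/→[dʒ] /p/→[b].
Each target copies a feature from the preceding segment, so the direction is progressive.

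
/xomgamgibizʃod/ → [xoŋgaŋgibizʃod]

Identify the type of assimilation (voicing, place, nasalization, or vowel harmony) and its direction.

place assimilation, regressive

/m/→[ŋ] /m/→[ŋ].
Each target copies a feature from the following segment, so the direction is regressive.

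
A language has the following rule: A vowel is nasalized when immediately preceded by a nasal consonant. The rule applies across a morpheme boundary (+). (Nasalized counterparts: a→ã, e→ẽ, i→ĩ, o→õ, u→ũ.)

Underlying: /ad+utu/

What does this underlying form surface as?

no segment meets the rule's conditions; no change.

[ad+utu]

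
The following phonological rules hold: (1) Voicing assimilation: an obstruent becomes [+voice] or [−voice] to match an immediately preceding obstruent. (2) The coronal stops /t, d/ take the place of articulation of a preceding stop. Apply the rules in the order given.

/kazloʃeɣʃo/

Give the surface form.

Rule 1: /ʃ/ after /ɣ/ (voiced) → [ʒ]
After rule 1: kazloʃeɣʒo
Rule 2: no segment meets the rule's conditions; no change.

[kazloʃeɣʒo]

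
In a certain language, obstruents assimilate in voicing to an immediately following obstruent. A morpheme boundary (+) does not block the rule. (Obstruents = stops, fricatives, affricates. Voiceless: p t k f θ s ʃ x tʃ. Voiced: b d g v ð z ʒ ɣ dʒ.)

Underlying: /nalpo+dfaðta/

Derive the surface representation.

/d/ before /f/ (voiceless) → [t]
/ð/ before /t/ (voiceless) → [θ]

[nalpo+tfaθta]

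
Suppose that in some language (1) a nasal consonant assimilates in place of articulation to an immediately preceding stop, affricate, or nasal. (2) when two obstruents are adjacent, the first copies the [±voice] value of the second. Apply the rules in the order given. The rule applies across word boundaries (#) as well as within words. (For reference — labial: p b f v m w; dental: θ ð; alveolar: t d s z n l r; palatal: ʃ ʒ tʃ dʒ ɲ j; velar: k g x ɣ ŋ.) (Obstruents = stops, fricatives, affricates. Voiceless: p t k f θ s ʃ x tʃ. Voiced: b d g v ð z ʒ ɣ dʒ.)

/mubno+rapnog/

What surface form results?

Rule 1: /n/ after /b/ (labial) → [m]
Rule 1: /n/ after /p/ (labial) → [m]
After rule 1: mubmo+rapmog
Rule 2: no segment meets the rule's conditions; no change.

[mubmo+rapmog]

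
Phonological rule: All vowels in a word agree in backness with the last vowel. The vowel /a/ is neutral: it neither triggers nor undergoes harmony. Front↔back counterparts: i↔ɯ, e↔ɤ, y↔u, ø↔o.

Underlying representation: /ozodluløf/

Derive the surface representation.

/o/ harmonizes with /ø/ ([-back]) → [ø]
/o/ harmonizes with /ø/ ([-back]) → [ø]
/u/ harmonizes with /ø/ ([-back]) → [y]

[øzødlyløf]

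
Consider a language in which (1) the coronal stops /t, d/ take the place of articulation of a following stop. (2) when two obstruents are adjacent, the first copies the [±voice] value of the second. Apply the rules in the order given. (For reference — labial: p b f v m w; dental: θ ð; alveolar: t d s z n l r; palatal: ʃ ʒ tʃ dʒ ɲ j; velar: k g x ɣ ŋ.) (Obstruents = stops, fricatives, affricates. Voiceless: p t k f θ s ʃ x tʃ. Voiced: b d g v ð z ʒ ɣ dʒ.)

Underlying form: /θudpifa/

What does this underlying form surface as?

Rule 1: /d/ before /p/ (labial) → [b]
After rule 1: θubpifa
Rule 2: /b/ before /p/ (voiceless) → [p]

[θuppifa]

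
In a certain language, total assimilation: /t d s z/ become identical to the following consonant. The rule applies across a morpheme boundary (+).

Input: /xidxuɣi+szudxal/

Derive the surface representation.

[xixxuɣi+zzuxxal]

/d/ before /x/ → [x] (total assimilation)
/s/ before /z/ → [z] (total assimilation)
/d/ before /x/ → [x] (total assimilation)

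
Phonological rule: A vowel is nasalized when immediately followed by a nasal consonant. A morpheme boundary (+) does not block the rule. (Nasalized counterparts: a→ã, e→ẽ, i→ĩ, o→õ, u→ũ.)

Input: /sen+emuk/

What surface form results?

/e/ before nasal /n/ → [ẽ]
/e/ before nasal /m/ → [ẽ]

[sẽn+ẽmuk]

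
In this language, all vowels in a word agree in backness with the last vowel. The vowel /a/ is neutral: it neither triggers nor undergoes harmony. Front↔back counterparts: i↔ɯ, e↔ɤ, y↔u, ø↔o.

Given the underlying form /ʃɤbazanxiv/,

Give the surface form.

/ɤ/ harmonizes with /i/ ([-back]) → [e]

[ʃebazanxiv]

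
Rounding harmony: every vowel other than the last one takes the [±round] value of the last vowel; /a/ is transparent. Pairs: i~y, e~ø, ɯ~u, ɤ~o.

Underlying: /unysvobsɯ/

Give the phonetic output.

[ɯnisvɤbsɯ]

/u/ harmonizes with /ɯ/ ([-round]) → [ɯ]
/y/ harmonizes with /ɯ/ ([-round]) → [i]
/o/ harmonizes with /ɯ/ ([-round]) → [ɤ]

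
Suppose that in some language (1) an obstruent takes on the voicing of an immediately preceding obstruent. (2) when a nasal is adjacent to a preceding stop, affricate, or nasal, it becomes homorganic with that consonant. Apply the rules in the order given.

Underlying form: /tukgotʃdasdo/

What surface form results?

Rule 1: /g/ after /k/ (voiceless) → [k]
Rule 1: /d/ after /tʃ/ (voiceless) → [t]
Rule 1: /d/ after /s/ (voiceless) → [t]
After rule 1: tukkotʃtasto
Rule 2: no segment meets the rule's conditions; no change.

[tukkotʃtasto]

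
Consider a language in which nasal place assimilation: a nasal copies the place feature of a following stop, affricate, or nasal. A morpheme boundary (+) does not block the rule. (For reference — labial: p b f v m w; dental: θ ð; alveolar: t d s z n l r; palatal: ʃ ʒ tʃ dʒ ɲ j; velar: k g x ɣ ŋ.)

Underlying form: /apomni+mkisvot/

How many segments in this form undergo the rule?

/m/ before /n/ (alveolar) → [n]
/m/ before /k/ (velar) → [ŋ]
2 segments change.

2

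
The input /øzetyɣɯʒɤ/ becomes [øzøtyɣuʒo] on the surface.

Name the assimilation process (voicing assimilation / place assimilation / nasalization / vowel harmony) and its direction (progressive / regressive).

vowel harmony, progressive

/e/→[ø] /ɯ/→[u] /ɤ/→[o].
Vowels agree with the first vowel, so the harmony is progressive.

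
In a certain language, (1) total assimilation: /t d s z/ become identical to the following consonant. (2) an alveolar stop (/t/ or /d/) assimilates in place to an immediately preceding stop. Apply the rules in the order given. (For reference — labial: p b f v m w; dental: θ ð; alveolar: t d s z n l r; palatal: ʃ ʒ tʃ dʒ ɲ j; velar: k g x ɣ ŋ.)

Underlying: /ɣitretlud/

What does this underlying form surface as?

Rule 1: /t/ before /r/ → [r] (total assimilation)
Rule 1: /t/ before /l/ → [l] (total assimilation)
After rule 1: ɣirrellud
Rule 2: no segment meets the rule's conditions; no change.

[ɣirrellud]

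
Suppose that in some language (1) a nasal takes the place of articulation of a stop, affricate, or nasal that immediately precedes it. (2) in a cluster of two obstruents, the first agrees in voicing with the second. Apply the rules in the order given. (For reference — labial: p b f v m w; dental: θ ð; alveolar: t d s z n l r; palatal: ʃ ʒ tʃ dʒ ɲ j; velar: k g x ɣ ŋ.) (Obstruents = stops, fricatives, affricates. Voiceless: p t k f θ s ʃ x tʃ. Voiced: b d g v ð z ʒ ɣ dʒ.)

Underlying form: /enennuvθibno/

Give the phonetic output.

Rule 1: /n/ after /b/ (labial) → [m]
After rule 1: enennuvθibmo
Rule 2: /v/ before /θ/ (voiceless) → [f]

[enennufθibmo]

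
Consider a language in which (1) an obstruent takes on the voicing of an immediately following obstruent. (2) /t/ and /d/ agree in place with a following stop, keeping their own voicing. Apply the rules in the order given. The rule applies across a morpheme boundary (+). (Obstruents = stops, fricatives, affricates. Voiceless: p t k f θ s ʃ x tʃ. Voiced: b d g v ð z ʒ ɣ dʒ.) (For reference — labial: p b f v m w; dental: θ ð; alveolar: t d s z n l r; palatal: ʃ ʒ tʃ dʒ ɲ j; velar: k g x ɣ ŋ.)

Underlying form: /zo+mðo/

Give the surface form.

Rule 1: no segment meets the rule's conditions; no change.
After rule 1: zo+mðo
Rule 2: no segment meets the rule's conditions; no change.

[zo+mðo]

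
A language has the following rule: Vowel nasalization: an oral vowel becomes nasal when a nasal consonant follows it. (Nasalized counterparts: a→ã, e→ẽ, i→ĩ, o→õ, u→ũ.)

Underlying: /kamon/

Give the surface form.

[kãmõn]

/a/ before nasal /m/ → [ã]
/o/ before nasal /n/ → [õ]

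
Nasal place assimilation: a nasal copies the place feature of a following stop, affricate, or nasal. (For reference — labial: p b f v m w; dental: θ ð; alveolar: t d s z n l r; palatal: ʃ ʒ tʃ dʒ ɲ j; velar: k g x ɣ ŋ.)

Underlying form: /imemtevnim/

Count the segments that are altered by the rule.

1

/m/ before /t/ (alveolar) → [n]
1 segment changes.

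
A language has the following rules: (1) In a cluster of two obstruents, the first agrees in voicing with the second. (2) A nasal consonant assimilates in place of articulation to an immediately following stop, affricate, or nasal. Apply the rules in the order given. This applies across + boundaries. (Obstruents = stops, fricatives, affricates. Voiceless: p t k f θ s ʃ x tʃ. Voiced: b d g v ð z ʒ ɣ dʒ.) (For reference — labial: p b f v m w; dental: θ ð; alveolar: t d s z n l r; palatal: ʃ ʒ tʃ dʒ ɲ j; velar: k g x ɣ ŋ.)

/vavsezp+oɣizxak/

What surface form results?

[vafsesp+oɣisxak]

Rule 1: /v/ before /s/ (voiceless) → [f]
Rule 1: /z/ before /p/ (voiceless) → [s]
Rule 1: /z/ before /x/ (voiceless) → [s]
After rule 1: vafsesp+oɣisxak
Rule 2: no segment meets the rule's conditions; no change.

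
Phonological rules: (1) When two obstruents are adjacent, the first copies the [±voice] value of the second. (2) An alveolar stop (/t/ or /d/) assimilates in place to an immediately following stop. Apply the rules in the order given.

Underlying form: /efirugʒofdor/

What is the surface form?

[efirugʒovdor]

Rule 1: /f/ before /d/ (voiced) → [v]
After rule 1: efirugʒovdor
Rule 2: no segment meets the rule's conditions; no change.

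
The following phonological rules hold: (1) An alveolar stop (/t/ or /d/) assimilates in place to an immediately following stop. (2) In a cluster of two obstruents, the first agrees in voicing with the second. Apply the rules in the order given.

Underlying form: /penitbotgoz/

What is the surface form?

Rule 1: /t/ before /b/ (labial) → [p]
Rule 1: /t/ before /g/ (velar) → [k]
After rule 1: penipbokgoz
Rule 2: /p/ before /b/ (voiced) → [b]
Rule 2: /k/ before /g/ (voiced) → [g]

[penibboggoz]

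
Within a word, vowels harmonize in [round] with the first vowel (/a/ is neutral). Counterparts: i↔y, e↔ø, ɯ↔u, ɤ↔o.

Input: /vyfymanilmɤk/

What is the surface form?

/i/ harmonizes with /y/ ([+round]) → [y]
/ɤ/ harmonizes with /y/ ([+round]) → [o]

[vyfymanylmok]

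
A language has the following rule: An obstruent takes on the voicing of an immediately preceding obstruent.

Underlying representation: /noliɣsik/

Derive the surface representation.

[noliɣzik]

/s/ after /ɣ/ (voiced) → [z]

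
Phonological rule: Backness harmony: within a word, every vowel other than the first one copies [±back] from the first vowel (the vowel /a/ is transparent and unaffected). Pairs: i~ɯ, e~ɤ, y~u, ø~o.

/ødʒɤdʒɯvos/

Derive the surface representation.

[ødʒedʒivøs]

/ɤ/ harmonizes with /ø/ ([-back]) → [e]
/ɯ/ harmonizes with /ø/ ([-back]) → [i]
/o/ harmonizes with /ø/ ([-back]) → [ø]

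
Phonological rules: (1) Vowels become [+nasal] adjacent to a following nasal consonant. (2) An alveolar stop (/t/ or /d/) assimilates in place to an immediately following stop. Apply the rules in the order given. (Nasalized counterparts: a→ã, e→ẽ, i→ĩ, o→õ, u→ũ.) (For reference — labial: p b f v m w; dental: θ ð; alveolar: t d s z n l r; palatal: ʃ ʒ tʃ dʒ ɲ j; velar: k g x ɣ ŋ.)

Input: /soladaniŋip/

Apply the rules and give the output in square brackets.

Rule 1: /a/ before nasal /n/ → [ã]
Rule 1: /i/ before nasal /ŋ/ → [ĩ]
After rule 1: soladãnĩŋip
Rule 2: no segment meets the rule's conditions; no change.

[soladãnĩŋip]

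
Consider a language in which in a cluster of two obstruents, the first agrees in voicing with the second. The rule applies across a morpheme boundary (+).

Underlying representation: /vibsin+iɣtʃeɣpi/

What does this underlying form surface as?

/b/ before /s/ (voiceless) → [p]
/ɣ/ before /tʃ/ (voiceless) → [x]
/ɣ/ before /p/ (voiceless) → [x]

[vipsin+ixtʃexpi]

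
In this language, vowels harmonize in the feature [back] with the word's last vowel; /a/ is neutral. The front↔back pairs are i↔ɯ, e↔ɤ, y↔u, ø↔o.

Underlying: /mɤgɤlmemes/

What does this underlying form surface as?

/ɤ/ harmonizes with /e/ ([-back]) → [e]
/ɤ/ harmonizes with /e/ ([-back]) → [e]

[megelmemes]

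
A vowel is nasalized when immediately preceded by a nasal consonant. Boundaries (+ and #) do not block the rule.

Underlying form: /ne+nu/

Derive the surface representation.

/e/ after nasal /n/ → [ẽ]
/u/ after nasal /n/ → [ũ]

[nẽ+nũ]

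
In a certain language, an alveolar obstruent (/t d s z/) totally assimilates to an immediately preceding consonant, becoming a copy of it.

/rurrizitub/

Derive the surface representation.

no segment meets the rule's conditions; no change.

[rurrizitub]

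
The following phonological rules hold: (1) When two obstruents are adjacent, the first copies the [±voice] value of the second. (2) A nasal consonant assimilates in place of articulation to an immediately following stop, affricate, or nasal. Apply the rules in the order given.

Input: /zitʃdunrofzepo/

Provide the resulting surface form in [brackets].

Rule 1: /tʃ/ before /d/ (voiced) → [dʒ]
Rule 1: /f/ before /z/ (voiced) → [v]
After rule 1: zidʒdunrovzepo
Rule 2: no segment meets the rule's conditions; no change.

[zidʒdunrovzepo]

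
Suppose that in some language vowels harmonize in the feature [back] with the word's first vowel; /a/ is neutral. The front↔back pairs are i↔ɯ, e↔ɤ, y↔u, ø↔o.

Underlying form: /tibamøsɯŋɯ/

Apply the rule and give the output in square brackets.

/ɯ/ harmonizes with /i/ ([-back]) → [i]
/ɯ/ harmonizes with /i/ ([-back]) → [i]

[tibamøsiŋi]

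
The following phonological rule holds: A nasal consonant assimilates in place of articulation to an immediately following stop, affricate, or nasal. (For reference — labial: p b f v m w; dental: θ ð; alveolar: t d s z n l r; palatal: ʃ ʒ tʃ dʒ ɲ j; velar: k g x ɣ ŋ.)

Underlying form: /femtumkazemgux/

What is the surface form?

[fentuŋkazeŋgux]

/m/ before /t/ (alveolar) → [n]
/m/ before /k/ (velar) → [ŋ]
/m/ before /g/ (velar) → [ŋ]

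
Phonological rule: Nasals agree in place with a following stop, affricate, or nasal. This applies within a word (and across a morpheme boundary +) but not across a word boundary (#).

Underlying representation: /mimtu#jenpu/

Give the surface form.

[mintu#jempu]

/m/ before /t/ (alveolar) → [n]
/n/ before /p/ (labial) → [m]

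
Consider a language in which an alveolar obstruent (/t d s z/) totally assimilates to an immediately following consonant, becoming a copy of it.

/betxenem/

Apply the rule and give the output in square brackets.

/t/ before /x/ → [x] (total assimilation)

[bexxenem]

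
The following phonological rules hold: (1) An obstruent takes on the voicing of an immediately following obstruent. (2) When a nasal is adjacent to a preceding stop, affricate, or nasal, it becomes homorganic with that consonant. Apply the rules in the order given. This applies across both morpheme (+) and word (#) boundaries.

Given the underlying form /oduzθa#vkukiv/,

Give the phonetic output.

Rule 1: /z/ before /θ/ (voiceless) → [s]
Rule 1: /v/ before /k/ (voiceless) → [f]
After rule 1: odusθa#fkukiv
Rule 2: no segment meets the rule's conditions; no change.

[odusθa#fkukiv]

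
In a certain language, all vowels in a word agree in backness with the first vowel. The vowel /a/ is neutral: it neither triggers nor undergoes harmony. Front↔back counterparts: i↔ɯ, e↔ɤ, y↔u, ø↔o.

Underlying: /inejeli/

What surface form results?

no segment meets the rule's conditions; no change.

[inejeli]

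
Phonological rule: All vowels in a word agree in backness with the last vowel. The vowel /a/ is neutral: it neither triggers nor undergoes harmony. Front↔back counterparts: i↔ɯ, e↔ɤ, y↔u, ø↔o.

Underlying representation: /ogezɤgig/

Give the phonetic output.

[øgezegig]

/o/ harmonizes with /i/ ([-back]) → [ø]
/ɤ/ harmonizes with /i/ ([-back]) → [e]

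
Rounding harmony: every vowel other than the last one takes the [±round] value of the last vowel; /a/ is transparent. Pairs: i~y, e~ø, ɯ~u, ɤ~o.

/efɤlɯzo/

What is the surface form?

[øfoluzo]

/e/ harmonizes with /o/ ([+round]) → [ø]
/ɤ/ harmonizes with /o/ ([+round]) → [o]
/ɯ/ harmonizes with /o/ ([+round]) → [u]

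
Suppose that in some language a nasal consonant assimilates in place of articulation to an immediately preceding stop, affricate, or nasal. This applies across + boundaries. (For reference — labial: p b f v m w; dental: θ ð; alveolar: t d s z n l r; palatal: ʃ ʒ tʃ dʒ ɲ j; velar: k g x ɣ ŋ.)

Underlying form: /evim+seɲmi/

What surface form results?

/m/ after /ɲ/ (palatal) → [ɲ]

[evim+seɲɲi]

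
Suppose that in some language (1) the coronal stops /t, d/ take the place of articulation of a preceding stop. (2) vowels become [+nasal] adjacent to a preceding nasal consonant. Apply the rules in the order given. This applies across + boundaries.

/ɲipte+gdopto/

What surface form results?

Rule 1: /t/ after /p/ (labial) → [p]
Rule 1: /d/ after /g/ (velar) → [g]
Rule 1: /t/ after /p/ (labial) → [p]
After rule 1: ɲippe+ggoppo
Rule 2: /i/ after nasal /ɲ/ → [ĩ]

[ɲĩppe+ggoppo]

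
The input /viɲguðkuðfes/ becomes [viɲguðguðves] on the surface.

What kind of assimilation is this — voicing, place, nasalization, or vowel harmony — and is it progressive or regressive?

/k/→[g] /f/→[v].
Each target copies a feature from the preceding segment, so the direction is progressive.

voicing assimilation, progressive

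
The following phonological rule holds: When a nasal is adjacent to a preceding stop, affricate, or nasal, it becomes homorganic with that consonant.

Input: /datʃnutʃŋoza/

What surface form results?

/n/ after /tʃ/ (palatal) → [ɲ]
/ŋ/ after /tʃ/ (palatal) → [ɲ]

[datʃɲutʃɲoza]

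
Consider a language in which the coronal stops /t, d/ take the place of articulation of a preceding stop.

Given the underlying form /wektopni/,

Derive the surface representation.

/t/ after /k/ (velar) → [k]

[wekkopni]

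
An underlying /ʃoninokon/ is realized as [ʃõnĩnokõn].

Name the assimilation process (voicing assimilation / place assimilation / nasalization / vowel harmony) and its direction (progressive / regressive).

/o/→[õ] /i/→[ĩ] /o/→[õ].
Each target copies a feature from the following segment, so the direction is regressive.

nasalization, regressive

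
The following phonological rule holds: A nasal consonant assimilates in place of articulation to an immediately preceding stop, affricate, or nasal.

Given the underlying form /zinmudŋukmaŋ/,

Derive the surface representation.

/m/ after /n/ (alveolar) → [n]
/ŋ/ after /d/ (alveolar) → [n]
/m/ after /k/ (velar) → [ŋ]

[zinnudnukŋaŋ]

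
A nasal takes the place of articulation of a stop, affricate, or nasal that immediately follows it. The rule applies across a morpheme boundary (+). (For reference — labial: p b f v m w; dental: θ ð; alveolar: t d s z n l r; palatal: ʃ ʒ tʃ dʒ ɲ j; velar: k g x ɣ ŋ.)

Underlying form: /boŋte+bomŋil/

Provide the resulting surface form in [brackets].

[bonte+boŋŋil]

/ŋ/ before /t/ (alveolar) → [n]
/m/ before /ŋ/ (velar) → [ŋ]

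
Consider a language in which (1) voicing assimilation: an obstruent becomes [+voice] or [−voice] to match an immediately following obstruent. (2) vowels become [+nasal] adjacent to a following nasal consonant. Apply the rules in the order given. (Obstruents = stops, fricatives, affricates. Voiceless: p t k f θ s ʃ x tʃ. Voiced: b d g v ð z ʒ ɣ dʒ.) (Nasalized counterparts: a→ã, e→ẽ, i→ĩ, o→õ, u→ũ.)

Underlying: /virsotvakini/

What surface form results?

Rule 1: /t/ before /v/ (voiced) → [d]
After rule 1: virsodvakini
Rule 2: /i/ before nasal /n/ → [ĩ]

[virsodvakĩni]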